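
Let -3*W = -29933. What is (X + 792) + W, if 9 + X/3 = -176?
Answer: 30644/3 ≈ 10215.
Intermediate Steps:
W = 29933/3 (W = -⅓*(-29933) = 29933/3 ≈ 9977.7)
X = -555 (X = -27 + 3*(-176) = -27 - 528 = -555)
(X + 792) + W = (-555 + 792) + 29933/3 = 237 + 29933/3 = 30644/3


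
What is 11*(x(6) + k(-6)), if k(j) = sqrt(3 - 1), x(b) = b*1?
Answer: 66 + 11*sqrt(2) ≈ 81.556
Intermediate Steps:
x(b) = b
k(j) = sqrt(2)
11*(x(6) + k(-6)) = 11*(6 + sqrt(2)) = 66 + 11*sqrt(2)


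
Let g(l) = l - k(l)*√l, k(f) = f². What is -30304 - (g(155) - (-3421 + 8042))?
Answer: -25838 + 24025*√155 ≈ 2.7327e+5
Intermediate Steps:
g(l) = l - l^(5/2) (g(l) = l - l²*√l = l - l^(5/2))
-30304 - (g(155) - (-3421 + 8042)) = -30304 - ((155 - 155^(5/2)) - (-3421 + 8042)) = -30304 - ((155 - 24025*√155) - 1*4621) = -30304 - ((155 - 24025*√155) - 4621) = -30304 - (-4466 - 24025*√155) = -30304 + (4466 + 24025*√155) = -25838 + 24025*√155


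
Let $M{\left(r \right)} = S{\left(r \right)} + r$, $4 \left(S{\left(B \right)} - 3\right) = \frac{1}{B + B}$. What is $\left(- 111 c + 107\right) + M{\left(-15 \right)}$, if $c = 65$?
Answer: $- \frac{854401}{120} \approx -7120.0$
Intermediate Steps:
$S{\left(B \right)} = 3 + \frac{1}{8 B}$ ($S{\left(B \right)} = 3 + \frac{1}{4 \left(B + B\right)} = 3 + \frac{1}{4 \cdot 2 B} = 3 + \frac{\frac{1}{2} \frac{1}{B}}{4} = 3 + \frac{1}{8 B}$)
$M{\left(r \right)} = 3 + r + \frac{1}{8 r}$ ($M{\left(r \right)} = \left(3 + \frac{1}{8 r}\right) + r = 3 + r + \frac{1}{8 r}$)
$\left(- 111 c + 107\right) + M{\left(-15 \right)} = \left(\left(-111\right) 65 + 107\right) + \left(3 - 15 + \frac{1}{8 \left(-15\right)}\right) = \left(-7215 + 107\right) + \left(3 - 15 + \frac{1}{8} \left(- \frac{1}{15}\right)\right) = -7108 - \frac{1441}{120} = - \frac{854401}{120}$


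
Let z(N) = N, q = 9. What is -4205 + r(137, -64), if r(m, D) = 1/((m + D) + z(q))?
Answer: -344809/82 ≈ -4205.0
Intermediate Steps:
r(m, D) = 1/(9 + D + m) (r(m, D) = 1/((m + D) + 9) = 1/((D + m) + 9) = 1/(9 + D + m))
-4205 + r(137, -64) = -4205 + 1/(9 - 64 + 137) = -4205 + 1/82 = -344809/82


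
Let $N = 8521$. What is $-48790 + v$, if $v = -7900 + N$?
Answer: $-48169$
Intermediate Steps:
$v = 621$ ($v = -7900 + 8521 = 621$)
$-48790 + v = -48790 + 621 = -48169$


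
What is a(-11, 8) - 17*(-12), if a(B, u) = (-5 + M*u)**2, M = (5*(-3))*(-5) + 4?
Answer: 393333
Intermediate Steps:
M = 79 (M = -15*(-5) + 4 = 75 + 4 = 79)
a(B, u) = (-5 + 79*u)**2
a(-11, 8) - 17*(-12) = (-5 + 79*8)**2 - 17*(-12) = (-5 + 632)**2 + 204 = 627**2 + 204 = 393129 + 204 = 393333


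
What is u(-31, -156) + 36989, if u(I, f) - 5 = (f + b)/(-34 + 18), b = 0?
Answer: 148015/4 ≈ 37004.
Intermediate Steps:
u(I, f) = 5 - f/16 (u(I, f) = 5 + (f + 0)/(-34 + 18) = 5 + f/(-16) = 5 + f*(-1/16) = 5 - f/16)
u(-31, -156) + 36989 = (5 - 1/16*(-156)) + 36989 = (5 + 39/4) + 36989 = 59/4 + 36989 = 148015/4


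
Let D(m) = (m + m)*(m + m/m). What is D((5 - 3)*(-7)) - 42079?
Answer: -41715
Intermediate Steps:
D(m) = 2*m*(1 + m) (D(m) = (2*m)*(m + 1) = (2*m)*(1 + m) = 2*m*(1 + m))
D((5 - 3)*(-7)) - 42079 = 2*((5 - 3)*(-7))*(1 + (5 - 3)*(-7)) - 42079 = 2*(2*(-7))*(1 + 2*(-7)) - 42079 = 2*(-14)*(1 - 14) - 42079 = 2*(-14)*(-13) - 42079 = 364 - 42079 = -41715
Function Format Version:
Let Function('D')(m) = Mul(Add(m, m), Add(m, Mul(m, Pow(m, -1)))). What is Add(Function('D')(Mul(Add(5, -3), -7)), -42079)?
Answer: -41715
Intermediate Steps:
Function('D')(m) = Mul(2, m, Add(1, m)) (Function('D')(m) = Mul(Mul(2, m), Add(m, 1)) = Mul(Mul(2, m), Add(1, m)) = Mul(2, m, Add(1, m)))
Add(Function('D')(Mul(Add(5, -3), -7)), -42079) = Add(Mul(2, Mul(Add(5, -3), -7), Add(1, Mul(Add(5, -3), -7))), -42079) = Add(Mul(2, Mul(2, -7), Add(1, Mul(2, -7))), -42079) = Add(Mul(2, -14, Add(1, -14)), -42079) = Add(Mul(2, -14, -13), -42079) = Add(364, -42079) = -41715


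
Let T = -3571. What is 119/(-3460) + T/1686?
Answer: -6278147/2916780 ≈ -2.1524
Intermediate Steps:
119/(-3460) + T/1686 = 119/(-3460) - 3571/1686 = 119*(-1/3460) - 3571*1/1686 = -119/3460 - 3571/1686 = -6278147/2916780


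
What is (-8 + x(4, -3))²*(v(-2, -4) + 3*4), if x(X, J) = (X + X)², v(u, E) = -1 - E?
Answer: 47040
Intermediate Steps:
x(X, J) = 4*X² (x(X, J) = (2*X)² = 4*X²)
(-8 + x(4, -3))²*(v(-2, -4) + 3*4) = (-8 + 4*4²)²*((-1 - 1*(-4)) + 3*4) = (-8 + 4*16)²*((-1 + 4) + 12) = (-8 + 64)²*(3 + 12) = 56²*15 = 3136*15 = 47040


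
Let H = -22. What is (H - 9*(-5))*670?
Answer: 15410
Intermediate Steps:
(H - 9*(-5))*670 = (-22 - 9*(-5))*670 = (-22 - 1*(-45))*670 = (-22 + 45)*670 = 23*670 = 15410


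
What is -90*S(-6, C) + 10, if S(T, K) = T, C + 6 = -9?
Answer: 550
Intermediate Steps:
C = -15 (C = -6 - 9 = -15)
-90*S(-6, C) + 10 = -90*(-6) + 10 = 540 + 10 = 550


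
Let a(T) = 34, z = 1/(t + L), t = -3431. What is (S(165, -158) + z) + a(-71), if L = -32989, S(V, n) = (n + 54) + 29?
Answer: -1493221/36420 ≈ -41.000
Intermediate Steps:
S(V, n) = 83 + n (S(V, n) = (54 + n) + 29 = 83 + n)
z = -1/36420 (z = 1/(-3431 - 32989) = 1/(-36420) = -1/36420 ≈ -2.7457e-5)
(S(165, -158) + z) + a(-71) = ((83 - 158) - 1/36420) + 34 = (-75 - 1/36420) + 34 = -2731501/36420 + 34 = -1493221/36420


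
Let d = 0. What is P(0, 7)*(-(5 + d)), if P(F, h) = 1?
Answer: -5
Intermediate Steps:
P(0, 7)*(-(5 + d)) = 1*(-(5 + 0)) = 1*(-1*5) = 1*(-5) = -5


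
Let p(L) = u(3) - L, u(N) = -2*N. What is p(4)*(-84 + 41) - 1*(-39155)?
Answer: 39585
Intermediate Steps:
p(L) = -6 - L (p(L) = -2*3 - L = -6 - L)
p(4)*(-84 + 41) - 1*(-39155) = (-6 - 1*4)*(-84 + 41) - 1*(-39155) = (-6 - 4)*(-43) + 39155 = -10*(-43) + 39155 = 430 + 39155 = 39585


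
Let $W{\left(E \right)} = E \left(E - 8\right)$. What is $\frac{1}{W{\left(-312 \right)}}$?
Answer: $\frac{1}{99840} \approx 1.0016 \cdot 10^{-5}$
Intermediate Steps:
$W{\left(E \right)} = E \left(-8 + E\right)$
$\frac{1}{W{\left(-312 \right)}} = \frac{1}{\left(-312\right) \left(-8 - 312\right)} = \frac{1}{\left(-312\right) \left(-320\right)} = \frac{1}{99840}$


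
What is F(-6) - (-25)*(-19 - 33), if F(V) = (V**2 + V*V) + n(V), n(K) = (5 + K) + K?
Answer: -1235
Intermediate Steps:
n(K) = 5 + 2*K
F(V) = 5 + 2*V + 2*V**2 (F(V) = (V**2 + V*V) + (5 + 2*V) = (V**2 + V**2) + (5 + 2*V) = 2*V**2 + (5 + 2*V) = 5 + 2*V + 2*V**2)
F(-6) - (-25)*(-19 - 33) = (5 + 2*(-6) + 2*(-6)**2) - (-25)*(-19 - 33) = (5 - 12 + 2*36) - (-25)*(-52) = (5 - 12 + 72) - 1*1300 = 65 - 1300 = -1235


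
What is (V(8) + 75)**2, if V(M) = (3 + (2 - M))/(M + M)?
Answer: 1432809/256 ≈ 5596.9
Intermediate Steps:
V(M) = (5 - M)/(2*M) (V(M) = (5 - M)/((2*M)) = (5 - M)*(1/(2*M)) = (5 - M)/(2*M))
(V(8) + 75)**2 = ((1/2)*(5 - 1*8)/8 + 75)**2 = ((1/2)*(1/8)*(5 - 8) + 75)**2 = ((1/2)*(1/8)*(-3) + 75)**2 = (-3/16 + 75)**2 = (1197/16)**2 = 1432809/256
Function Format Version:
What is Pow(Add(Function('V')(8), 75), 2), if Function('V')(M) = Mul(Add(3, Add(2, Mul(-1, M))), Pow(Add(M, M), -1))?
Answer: Rational(1432809, 256) ≈ 5596.9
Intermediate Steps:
Function('V')(M) = Mul(Rational(1, 2), Pow(M, -1), Add(5, Mul(-1, M))) (Function('V')(M) = Mul(Add(5, Mul(-1, M)), Pow(Mul(2, M), -1)) = Mul(Add(5, Mul(-1, M)), Mul(Rational(1, 2), Pow(M, -1))) = Mul(Rational(1, 2), Pow(M, -1), Add(5, Mul(-1, M))))
Pow(Add(Function('V')(8), 75), 2) = Pow(Add(Mul(Rational(1, 2), Pow(8, -1), Add(5, Mul(-1, 8))), 75), 2) = Pow(Add(Mul(Rational(1, 2), Rational(1, 8), Add(5, -8)), 75), 2) = Pow(Add(Mul(Rational(1, 2), Rational(1, 8), -3), 75), 2) = Pow(Add(Rational(-3, 16), 75), 2) = Pow(Rational(1197, 16), 2) = Rational(1432809, 256)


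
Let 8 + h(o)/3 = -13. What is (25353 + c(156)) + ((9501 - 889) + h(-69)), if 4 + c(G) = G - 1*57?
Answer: 33997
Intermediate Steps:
c(G) = -61 + G (c(G) = -4 + (G - 1*57) = -4 + (G - 57) = -4 + (-57 + G) = -61 + G)
h(o) = -63 (h(o) = -24 + 3*(-13) = -24 - 39 = -63)
(25353 + c(156)) + ((9501 - 889) + h(-69)) = (25353 + (-61 + 156)) + ((9501 - 889) - 63) = (25353 + 95) + (8612 - 63) = 25448 + 8549 = 33997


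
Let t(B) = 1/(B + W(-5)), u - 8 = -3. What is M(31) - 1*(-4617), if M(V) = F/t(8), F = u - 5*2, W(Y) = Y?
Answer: 4602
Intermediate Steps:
u = 5 (u = 8 - 3 = 5)
t(B) = 1/(-5 + B) (t(B) = 1/(B - 5) = 1/(-5 + B))
F = -5 (F = 5 - 5*2 = 5 - 10 = -5)
M(V) = -15 (M(V) = -5/(1/(-5 + 8)) = -5/(1/3) = -5/⅓ = -5*3 = -15)
M(31) - 1*(-4617) = -15 - 1*(-4617) = -15 + 4617 = 4602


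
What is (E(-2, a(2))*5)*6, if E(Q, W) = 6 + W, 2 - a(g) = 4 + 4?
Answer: 0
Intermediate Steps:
a(g) = -6 (a(g) = 2 - (4 + 4) = 2 - 1*8 = 2 - 8 = -6)
(E(-2, a(2))*5)*6 = ((6 - 6)*5)*6 = (0*5)*6 = 0*6 = 0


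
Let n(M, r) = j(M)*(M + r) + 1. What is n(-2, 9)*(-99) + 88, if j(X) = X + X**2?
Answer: -1397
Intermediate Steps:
n(M, r) = 1 + M*(1 + M)*(M + r) (n(M, r) = (M*(1 + M))*(M + r) + 1 = M*(1 + M)*(M + r) + 1 = 1 + M*(1 + M)*(M + r))
n(-2, 9)*(-99) + 88 = (1 + (-2)**2*(1 - 2) - 2*9*(1 - 2))*(-99) + 88 = (1 + 4*(-1) - 2*9*(-1))*(-99) + 88 = (1 - 4 + 18)*(-99) + 88 = 15*(-99) + 88 = -1485 + 88 = -1397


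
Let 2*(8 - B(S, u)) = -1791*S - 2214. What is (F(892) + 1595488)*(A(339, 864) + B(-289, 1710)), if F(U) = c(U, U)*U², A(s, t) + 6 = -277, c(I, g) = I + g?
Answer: -366587312059920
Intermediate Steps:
A(s, t) = -283 (A(s, t) = -6 - 277 = -283)
B(S, u) = 1115 + 1791*S/2 (B(S, u) = 8 - (-1791*S - 2214)/2 = 8 - (-2214 - 1791*S)/2 = 8 + (1107 + 1791*S/2) = 1115 + 1791*S/2)
F(U) = 2*U³ (F(U) = (U + U)*U² = (2*U)*U² = 2*U³)
(F(892) + 1595488)*(A(339, 864) + B(-289, 1710)) = (2*892³ + 1595488)*(-283 + (1115 + (1791/2)*(-289))) = (2*709732288 + 1595488)*(-283 + (1115 - 517599/2)) = (1419464576 + 1595488)*(-283 - 515369/2) = 1421060064*(-515935/2) = -366587312059920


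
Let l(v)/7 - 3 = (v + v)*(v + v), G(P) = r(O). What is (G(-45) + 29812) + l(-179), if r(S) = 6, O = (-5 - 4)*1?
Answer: 926987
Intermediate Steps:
O = -9 (O = -9*1 = -9)
G(P) = 6
l(v) = 21 + 28*v² (l(v) = 21 + 7*((v + v)*(v + v)) = 21 + 7*((2*v)*(2*v)) = 21 + 7*(4*v²) = 21 + 28*v²)
(G(-45) + 29812) + l(-179) = (6 + 29812) + (21 + 28*(-179)²) = 29818 + (21 + 28*32041) = 29818 + (21 + 897148) = 29818 + 897169 = 926987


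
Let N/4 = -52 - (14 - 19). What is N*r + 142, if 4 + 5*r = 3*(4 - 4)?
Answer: 1462/5 ≈ 292.40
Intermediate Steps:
r = -4/5 (r = -4/5 + (3*(4 - 4))/5 = -4/5 + (3*0)/5 = -4/5 + (1/5)*0 = -4/5 + 0 = -4/5 ≈ -0.80000)
N = -188 (N = 4*(-52 - (14 - 19)) = 4*(-52 - 1*(-5)) = 4*(-52 + 5) = 4*(-47) = -188)
N*r + 142 = -188*(-4/5) + 142 = 752/5 + 142 = 1462/5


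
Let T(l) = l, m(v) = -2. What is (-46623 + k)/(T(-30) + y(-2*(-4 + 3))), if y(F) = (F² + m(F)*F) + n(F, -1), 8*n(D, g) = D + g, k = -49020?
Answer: 765144/239 ≈ 3201.4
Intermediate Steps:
n(D, g) = D/8 + g/8 (n(D, g) = (D + g)/8 = D/8 + g/8)
y(F) = -⅛ + F² - 15*F/8 (y(F) = (F² - 2*F) + (F/8 + (⅛)*(-1)) = (F² - 2*F) + (F/8 - ⅛) = (F² - 2*F) + (-⅛ + F/8) = -⅛ + F² - 15*F/8)
(-46623 + k)/(T(-30) + y(-2*(-4 + 3))) = (-46623 - 49020)/(-30 + (-⅛ + (-2*(-4 + 3))² - (-15)*(-4 + 3)/4)) = -95643/(-30 + (-⅛ + (-2*(-1))² - (-15)*(-1)/4)) = -95643/(-30 + (-⅛ + 2² - 15/8*2)) = -95643/(-30 + (-⅛ + 4 - 15/4)) = -95643/(-30 + ⅛) = -95643/(-239/8) = -95643*(-8/239) = 765144/239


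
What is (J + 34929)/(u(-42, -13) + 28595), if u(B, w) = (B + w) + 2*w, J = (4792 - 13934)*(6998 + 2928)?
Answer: -90708563/28514 ≈ -3181.2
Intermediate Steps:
J = -90743492 (J = -9142*9926 = -90743492)
u(B, w) = B + 3*w
(J + 34929)/(u(-42, -13) + 28595) = (-90743492 + 34929)/((-42 + 3*(-13)) + 28595) = -90708563/((-42 - 39) + 28595) = -90708563/(-81 + 28595) = -90708563/28514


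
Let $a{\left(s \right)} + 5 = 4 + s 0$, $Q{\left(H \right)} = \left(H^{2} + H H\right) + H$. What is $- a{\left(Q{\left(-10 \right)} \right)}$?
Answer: $1$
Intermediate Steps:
$Q{\left(H \right)} = H + 2 H^{2}$ ($Q{\left(H \right)} = \left(H^{2} + H^{2}\right) + H = 2 H^{2} + H = H + 2 H^{2}$)
$a{\left(s \right)} = -1$ ($a{\left(s \right)} = -5 + \left(4 + s 0\right) = -5 + \left(4 + 0\right) = -5 + 4 = -1$)
$- a{\left(Q{\left(-10 \right)} \right)} = \left(-1\right) \left(-1\right) = 1$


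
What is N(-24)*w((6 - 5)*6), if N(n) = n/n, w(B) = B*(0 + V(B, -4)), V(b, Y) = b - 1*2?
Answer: 24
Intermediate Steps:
V(b, Y) = -2 + b (V(b, Y) = b - 2 = -2 + b)
w(B) = B*(-2 + B) (w(B) = B*(0 + (-2 + B)) = B*(-2 + B))
N(n) = 1
N(-24)*w((6 - 5)*6) = 1*(((6 - 5)*6)*(-2 + (6 - 5)*6)) = 1*((1*6)*(-2 + 1*6)) = 1*(6*(-2 + 6)) = 1*(6*4) = 1*24 = 24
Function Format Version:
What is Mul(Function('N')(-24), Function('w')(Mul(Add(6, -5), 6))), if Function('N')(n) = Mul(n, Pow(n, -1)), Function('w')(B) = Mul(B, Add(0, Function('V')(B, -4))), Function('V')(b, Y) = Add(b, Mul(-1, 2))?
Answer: 24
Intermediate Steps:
Function('V')(b, Y) = Add(-2, b) (Function('V')(b, Y) = Add(b, -2) = Add(-2, b))
Function('w')(B) = Mul(B, Add(-2, B)) (Function('w')(B) = Mul(B, Add(0, Add(-2, B))) = Mul(B, Add(-2, B)))
Function('N')(n) = 1
Mul(Function('N')(-24), Function('w')(Mul(Add(6, -5), 6))) = Mul(1, Mul(Mul(Add(6, -5), 6), Add(-2, Mul(Add(6, -5), 6)))) = Mul(1, Mul(Mul(1, 6), Add(-2, Mul(1, 6)))) = Mul(1, Mul(6, Add(-2, 6))) = Mul(1, Mul(6, 4)) = Mul(1, 24) = 24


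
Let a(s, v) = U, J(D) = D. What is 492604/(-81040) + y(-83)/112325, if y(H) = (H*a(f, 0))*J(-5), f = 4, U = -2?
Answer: -110798015/18205636 ≈ -6.0859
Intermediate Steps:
a(s, v) = -2
y(H) = 10*H (y(H) = (H*(-2))*(-5) = -2*H*(-5) = 10*H)
492604/(-81040) + y(-83)/112325 = 492604/(-81040) + (10*(-83))/112325 = 492604*(-1/81040) - 830*1/112325 = -123151/20260 - 166/22465 = -110798015/18205636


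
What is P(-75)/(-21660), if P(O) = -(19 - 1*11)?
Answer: 2/5415 ≈ 0.00036934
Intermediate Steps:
P(O) = -8 (P(O) = -(19 - 11) = -1*8 = -8)
P(-75)/(-21660) = -8/(-21660) = -8*(-1/21660) = 2/5415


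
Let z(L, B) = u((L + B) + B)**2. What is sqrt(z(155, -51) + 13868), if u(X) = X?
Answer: 3*sqrt(1853) ≈ 129.14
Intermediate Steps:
z(L, B) = (L + 2*B)**2 (z(L, B) = ((L + B) + B)**2 = ((B + L) + B)**2 = (L + 2*B)**2)
sqrt(z(155, -51) + 13868) = sqrt((155 + 2*(-51))**2 + 13868) = sqrt((155 - 102)**2 + 13868) = sqrt(53**2 + 13868) = sqrt(2809 + 13868) = sqrt(16677) = 3*sqrt(1853)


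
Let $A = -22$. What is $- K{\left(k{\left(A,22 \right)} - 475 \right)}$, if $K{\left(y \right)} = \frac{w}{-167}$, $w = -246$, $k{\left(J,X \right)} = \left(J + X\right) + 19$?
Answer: $- \frac{246}{167} \approx -1.4731$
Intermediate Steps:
$k{\left(J,X \right)} = 19 + J + X$
$K{\left(y \right)} = \frac{246}{167}$ ($K{\left(y \right)} = - \frac{246}{-167} = \left(-246\right) \left(- \frac{1}{167}\right) = \frac{246}{167}$)
$- K{\left(k{\left(A,22 \right)} - 475 \right)} = \left(-1\right) \frac{246}{167} = - \frac{246}{167}$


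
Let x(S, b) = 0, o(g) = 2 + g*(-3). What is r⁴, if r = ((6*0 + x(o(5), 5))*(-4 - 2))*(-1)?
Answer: 0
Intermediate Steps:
o(g) = 2 - 3*g
r = 0 (r = ((6*0 + 0)*(-4 - 2))*(-1) = ((0 + 0)*(-6))*(-1) = (0*(-6))*(-1) = 0*(-1) = 0)
r⁴ = 0⁴ = 0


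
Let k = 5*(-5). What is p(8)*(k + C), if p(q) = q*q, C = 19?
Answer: -384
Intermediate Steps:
p(q) = q**2
k = -25
p(8)*(k + C) = 8**2*(-25 + 19) = 64*(-6) = -384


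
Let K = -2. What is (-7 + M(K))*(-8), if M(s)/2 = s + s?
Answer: 120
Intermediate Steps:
M(s) = 4*s (M(s) = 2*(s + s) = 2*(2*s) = 4*s)
(-7 + M(K))*(-8) = (-7 + 4*(-2))*(-8) = (-7 - 8)*(-8) = -15*(-8) = 120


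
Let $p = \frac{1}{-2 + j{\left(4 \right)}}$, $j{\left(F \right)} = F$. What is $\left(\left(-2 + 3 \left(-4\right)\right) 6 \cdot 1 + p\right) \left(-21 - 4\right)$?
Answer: $\frac{4175}{2} \approx 2087.5$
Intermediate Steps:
$p = \frac{1}{2}$ ($p = \frac{1}{-2 + 4} = \frac{1}{2} \approx 0.5$)
$\left(\left(-2 + 3 \left(-4\right)\right) 6 \cdot 1 + p\right) \left(-21 - 4\right) = \left(\left(-2 + 3 \left(-4\right)\right) 6 \cdot 1 + \frac{1}{2}\right) \left(-21 - 4\right) = \left(\left(-2 - 12\right) 6 \cdot 1 + \frac{1}{2}\right) \left(-21 - 4\right) = \left(\left(-14\right) 6 \cdot 1 + \frac{1}{2}\right) \left(-25\right) = \left(\left(-84\right) 1 + \frac{1}{2}\right) \left(-25\right) = \left(-84 + \frac{1}{2}\right) \left(-25\right) = \left(- \frac{167}{2}\right) \left(-25\right) = \frac{4175}{2}$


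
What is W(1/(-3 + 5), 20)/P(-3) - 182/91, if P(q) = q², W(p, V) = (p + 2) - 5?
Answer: -41/18 ≈ -2.2778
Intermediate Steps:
W(p, V) = -3 + p (W(p, V) = (2 + p) - 5 = -3 + p)
W(1/(-3 + 5), 20)/P(-3) - 182/91 = (-3 + 1/(-3 + 5))/((-3)²) - 182/91 = (-3 + 1/2)/9 - 182*1/91 = (-3 + ½)*(⅑) - 2 = -5/2*⅑ - 2 = -5/18 - 2 = -41/18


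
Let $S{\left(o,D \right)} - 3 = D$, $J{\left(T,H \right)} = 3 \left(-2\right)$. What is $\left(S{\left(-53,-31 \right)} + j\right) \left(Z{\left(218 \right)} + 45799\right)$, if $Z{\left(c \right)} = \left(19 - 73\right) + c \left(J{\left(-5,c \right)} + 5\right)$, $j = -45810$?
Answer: $-2086866626$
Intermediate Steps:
$J{\left(T,H \right)} = -6$
$S{\left(o,D \right)} = 3 + D$
$Z{\left(c \right)} = -54 - c$ ($Z{\left(c \right)} = \left(19 - 73\right) + c \left(-6 + 5\right) = -54 + c \left(-1\right) = -54 - c$)
$\left(S{\left(-53,-31 \right)} + j\right) \left(Z{\left(218 \right)} + 45799\right) = \left(\left(3 - 31\right) - 45810\right) \left(\left(-54 - 218\right) + 45799\right) = \left(-28 - 45810\right) \left(\left(-54 - 218\right) + 45799\right) = - 45838 \left(-272 + 45799\right) = \left(-45838\right) 45527 = -2086866626$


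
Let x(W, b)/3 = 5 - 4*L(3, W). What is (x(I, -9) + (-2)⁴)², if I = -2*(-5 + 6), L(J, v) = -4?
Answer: 6241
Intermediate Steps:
I = -2 (I = -2*1 = -2)
x(W, b) = 63 (x(W, b) = 3*(5 - 4*(-4)) = 3*(5 + 16) = 3*21 = 63)
(x(I, -9) + (-2)⁴)² = (63 + (-2)⁴)² = (63 + 16)² = 79² = 6241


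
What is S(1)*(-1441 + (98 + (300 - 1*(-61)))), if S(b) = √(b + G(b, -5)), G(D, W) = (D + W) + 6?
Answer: -982*√3 ≈ -1700.9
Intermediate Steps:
G(D, W) = 6 + D + W
S(b) = √(1 + 2*b) (S(b) = √(b + (6 + b - 5)) = √(b + (1 + b)) = √(1 + 2*b))
S(1)*(-1441 + (98 + (300 - 1*(-61)))) = √(1 + 2*1)*(-1441 + (98 + (300 - 1*(-61)))) = √(1 + 2)*(-1441 + (98 + (300 + 61))) = √3*(-1441 + (98 + 361)) = √3*(-1441 + 459) = √3*(-982) = -982*√3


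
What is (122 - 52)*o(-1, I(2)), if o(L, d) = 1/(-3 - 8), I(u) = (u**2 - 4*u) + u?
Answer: -70/11 ≈ -6.3636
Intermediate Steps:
I(u) = u**2 - 3*u
o(L, d) = -1/11 (o(L, d) = 1/(-11) = -1/11)
(122 - 52)*o(-1, I(2)) = (122 - 52)*(-1/11) = 70*(-1/11) = -70/11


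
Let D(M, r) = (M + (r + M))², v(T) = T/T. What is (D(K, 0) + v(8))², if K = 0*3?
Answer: 1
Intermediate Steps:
v(T) = 1
K = 0
D(M, r) = (r + 2*M)² (D(M, r) = (M + (M + r))² = (r + 2*M)²)
(D(K, 0) + v(8))² = ((0 + 2*0)² + 1)² = ((0 + 0)² + 1)² = (0² + 1)² = (0 + 1)² = 1² = 1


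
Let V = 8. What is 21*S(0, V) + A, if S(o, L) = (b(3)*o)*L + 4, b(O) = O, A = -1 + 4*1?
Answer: 87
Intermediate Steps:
A = 3 (A = -1 + 4 = 3)
S(o, L) = 4 + 3*L*o (S(o, L) = (3*o)*L + 4 = 3*L*o + 4 = 4 + 3*L*o)
21*S(0, V) + A = 21*(4 + 3*8*0) + 3 = 21*(4 + 0) + 3 = 21*4 + 3 = 84 + 3 = 87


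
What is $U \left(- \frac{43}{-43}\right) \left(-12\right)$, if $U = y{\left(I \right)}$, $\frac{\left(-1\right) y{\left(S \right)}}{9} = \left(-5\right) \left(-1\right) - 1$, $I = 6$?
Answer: $432$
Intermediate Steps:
$y{\left(S \right)} = -36$ ($y{\left(S \right)} = - 9 \left(\left(-5\right) \left(-1\right) - 1\right) = - 9 \left(5 - 1\right) = \left(-9\right) 4 = -36$)
$U = -36$
$U \left(- \frac{43}{-43}\right) \left(-12\right) = - 36 \left(- \frac{43}{-43}\right) \left(-12\right) = - 36 \left(\left(-43\right) \left(- \frac{1}{43}\right)\right) \left(-12\right) = \left(-36\right) 1 \left(-12\right) = \left(-36\right) \left(-12\right) = 432$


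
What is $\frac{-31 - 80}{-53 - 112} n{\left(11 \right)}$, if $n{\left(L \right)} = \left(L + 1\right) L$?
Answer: $\frac{444}{5} \approx 88.8$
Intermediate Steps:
$n{\left(L \right)} = L \left(1 + L\right)$ ($n{\left(L \right)} = \left(1 + L\right) L = L \left(1 + L\right)$)
$\frac{-31 - 80}{-53 - 112} n{\left(11 \right)} = \frac{-31 - 80}{-53 - 112} \cdot 11 \left(1 + 11\right) = - \frac{111}{-165} \cdot 11 \cdot 12 = \left(-111\right) \left(- \frac{1}{165}\right) 132 = \frac{37}{55} \cdot 132 = \frac{444}{5}$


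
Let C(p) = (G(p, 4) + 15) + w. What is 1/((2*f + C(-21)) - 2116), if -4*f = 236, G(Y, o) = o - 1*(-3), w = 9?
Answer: -1/2203 ≈ -0.00045393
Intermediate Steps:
G(Y, o) = 3 + o (G(Y, o) = o + 3 = 3 + o)
C(p) = 31 (C(p) = ((3 + 4) + 15) + 9 = (7 + 15) + 9 = 22 + 9 = 31)
f = -59 (f = -¼*236 = -59)
1/((2*f + C(-21)) - 2116) = 1/((2*(-59) + 31) - 2116) = 1/((-118 + 31) - 2116) = 1/(-87 - 2116) = 1/(-2203) = -1/2203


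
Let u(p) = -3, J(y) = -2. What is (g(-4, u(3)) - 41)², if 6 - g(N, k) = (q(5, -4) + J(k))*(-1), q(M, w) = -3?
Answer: 1600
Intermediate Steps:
g(N, k) = 1 (g(N, k) = 6 - (-3 - 2)*(-1) = 6 - (-5)*(-1) = 6 - 1*5 = 6 - 5 = 1)
(g(-4, u(3)) - 41)² = (1 - 41)² = (-40)² = 1600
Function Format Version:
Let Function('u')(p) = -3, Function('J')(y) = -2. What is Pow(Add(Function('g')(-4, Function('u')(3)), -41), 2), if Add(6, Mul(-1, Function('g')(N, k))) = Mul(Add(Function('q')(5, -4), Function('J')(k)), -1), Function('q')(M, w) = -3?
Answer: 1600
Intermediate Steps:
Function('g')(N, k) = 1 (Function('g')(N, k) = Add(6, Mul(-1, Mul(Add(-3, -2), -1))) = Add(6, Mul(-1, Mul(-5, -1))) = Add(6, Mul(-1, 5)) = Add(6, -5) = 1)
Pow(Add(Function('g')(-4, Function('u')(3)), -41), 2) = Pow(Add(1, -41), 2) = Pow(-40, 2) = 1600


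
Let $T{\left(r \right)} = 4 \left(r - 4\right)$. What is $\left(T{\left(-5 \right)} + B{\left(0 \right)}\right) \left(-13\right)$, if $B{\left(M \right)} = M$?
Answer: $468$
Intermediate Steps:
$T{\left(r \right)} = -16 + 4 r$ ($T{\left(r \right)} = 4 \left(-4 + r\right) = -16 + 4 r$)
$\left(T{\left(-5 \right)} + B{\left(0 \right)}\right) \left(-13\right) = \left(\left(-16 + 4 \left(-5\right)\right) + 0\right) \left(-13\right) = \left(\left(-16 - 20\right) + 0\right) \left(-13\right) = \left(-36 + 0\right) \left(-13\right) = \left(-36\right) \left(-13\right) = 468$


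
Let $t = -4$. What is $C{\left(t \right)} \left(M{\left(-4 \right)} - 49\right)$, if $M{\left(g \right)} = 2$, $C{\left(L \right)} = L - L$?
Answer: $0$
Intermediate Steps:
$C{\left(L \right)} = 0$
$C{\left(t \right)} \left(M{\left(-4 \right)} - 49\right) = 0 \left(2 - 49\right) = 0 \left(-47\right) = 0$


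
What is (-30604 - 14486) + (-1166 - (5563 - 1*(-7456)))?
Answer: -59275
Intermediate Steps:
(-30604 - 14486) + (-1166 - (5563 - 1*(-7456))) = -45090 + (-1166 - (5563 + 7456)) = -45090 + (-1166 - 1*13019) = -45090 + (-1166 - 13019) = -45090 - 14185 = -59275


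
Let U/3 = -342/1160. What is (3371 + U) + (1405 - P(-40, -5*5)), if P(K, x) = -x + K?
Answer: 2778267/580 ≈ 4790.1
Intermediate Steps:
U = -513/580 (U = 3*(-342/1160) = 3*(-342*1/1160) = 3*(-171/580) = -513/580 ≈ -0.88448)
P(K, x) = K - x
(3371 + U) + (1405 - P(-40, -5*5)) = (3371 - 513/580) + (1405 - (-40 - (-5)*5)) = 1954667/580 + (1405 - (-40 - 1*(-25))) = 1954667/580 + (1405 - (-40 + 25)) = 1954667/580 + (1405 - 1*(-15)) = 1954667/580 + (1405 + 15) = 1954667/580 + 1420 = 2778267/580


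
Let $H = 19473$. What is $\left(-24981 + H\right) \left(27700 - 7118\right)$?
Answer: $-113365656$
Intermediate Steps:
$\left(-24981 + H\right) \left(27700 - 7118\right) = \left(-24981 + 19473\right) \left(27700 - 7118\right) = \left(-5508\right) 20582 = -113365656$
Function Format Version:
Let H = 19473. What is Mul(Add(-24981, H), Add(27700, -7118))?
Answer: -113365656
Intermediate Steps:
Mul(Add(-24981, H), Add(27700, -7118)) = Mul(Add(-24981, 19473), Add(27700, -7118)) = Mul(-5508, 20582) = -113365656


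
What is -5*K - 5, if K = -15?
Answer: 70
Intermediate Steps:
-5*K - 5 = -5*(-15) - 5 = 75 - 5 = 70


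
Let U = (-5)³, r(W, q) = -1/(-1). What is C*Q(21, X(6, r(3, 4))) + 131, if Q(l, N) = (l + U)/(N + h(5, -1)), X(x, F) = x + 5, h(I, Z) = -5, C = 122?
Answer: -5951/3 ≈ -1983.7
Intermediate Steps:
r(W, q) = 1 (r(W, q) = -1*(-1) = 1)
U = -125
X(x, F) = 5 + x
Q(l, N) = (-125 + l)/(-5 + N) (Q(l, N) = (l - 125)/(N - 5) = (-125 + l)/(-5 + N))
C*Q(21, X(6, r(3, 4))) + 131 = 122*((-125 + 21)/(-5 + (5 + 6))) + 131 = 122*(-104/(-5 + 11)) + 131 = 122*(-104/6) + 131 = 122*((⅙)*(-104)) + 131 = 122*(-52/3) + 131 = -6344/3 + 131 = -5951/3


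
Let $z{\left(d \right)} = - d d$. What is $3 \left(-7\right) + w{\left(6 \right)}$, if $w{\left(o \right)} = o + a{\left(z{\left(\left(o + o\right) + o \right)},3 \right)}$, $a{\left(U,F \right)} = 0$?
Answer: $-15$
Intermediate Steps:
$z{\left(d \right)} = - d^{2}$
$w{\left(o \right)} = o$ ($w{\left(o \right)} = o + 0 = o$)
$3 \left(-7\right) + w{\left(6 \right)} = 3 \left(-7\right) + 6 = -21 + 6 = -15$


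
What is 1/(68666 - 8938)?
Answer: 1/59728 ≈ 1.6743e-5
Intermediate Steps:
1/(68666 - 8938) = 1/59728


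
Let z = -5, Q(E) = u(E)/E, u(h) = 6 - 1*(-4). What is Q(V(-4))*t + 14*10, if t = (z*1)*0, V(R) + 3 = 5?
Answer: 140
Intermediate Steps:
u(h) = 10 (u(h) = 6 + 4 = 10)
V(R) = 2 (V(R) = -3 + 5 = 2)
Q(E) = 10/E
t = 0 (t = -5*1*0 = -5*0 = 0)
Q(V(-4))*t + 14*10 = (10/2)*0 + 14*10 = (10*(½))*0 + 140 = 5*0 + 140 = 0 + 140 = 140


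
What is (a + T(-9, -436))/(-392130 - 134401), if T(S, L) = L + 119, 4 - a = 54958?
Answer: 55271/526531 ≈ 0.10497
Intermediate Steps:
a = -54954 (a = 4 - 1*54958 = 4 - 54958 = -54954)
T(S, L) = 119 + L
(a + T(-9, -436))/(-392130 - 134401) = (-54954 + (119 - 436))/(-392130 - 134401) = (-54954 - 317)/(-526531) = -55271*(-1/526531) = 55271/526531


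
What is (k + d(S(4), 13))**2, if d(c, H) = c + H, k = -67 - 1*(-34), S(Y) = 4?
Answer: 256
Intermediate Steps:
k = -33 (k = -67 + 34 = -33)
d(c, H) = H + c
(k + d(S(4), 13))**2 = (-33 + (13 + 4))**2 = (-33 + 17)**2 = (-16)**2 = 256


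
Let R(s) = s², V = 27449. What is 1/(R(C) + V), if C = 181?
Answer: 1/60210 ≈ 1.6609e-5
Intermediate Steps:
1/(R(C) + V) = 1/(181² + 27449) = 1/(32761 + 27449) = 1/60210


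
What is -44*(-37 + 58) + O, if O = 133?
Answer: -791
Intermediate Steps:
-44*(-37 + 58) + O = -44*(-37 + 58) + 133 = -44*21 + 133 = -924 + 133 = -791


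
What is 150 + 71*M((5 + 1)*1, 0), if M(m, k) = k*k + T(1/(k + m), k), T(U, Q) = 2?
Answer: 292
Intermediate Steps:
M(m, k) = 2 + k² (M(m, k) = k*k + 2 = k² + 2 = 2 + k²)
150 + 71*M((5 + 1)*1, 0) = 150 + 71*(2 + 0²) = 150 + 71*(2 + 0) = 150 + 71*2 = 150 + 142 = 292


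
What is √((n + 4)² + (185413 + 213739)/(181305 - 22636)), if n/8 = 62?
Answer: 8*√272421495122/8351 ≈ 500.00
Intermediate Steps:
n = 496 (n = 8*62 = 496)
√((n + 4)² + (185413 + 213739)/(181305 - 22636)) = √((496 + 4)² + (185413 + 213739)/(181305 - 22636)) = √(500² + 399152/158669) = √(250000 + 399152*(1/158669)) = √(250000 + 21008/8351) = √(2087771008/8351) = 8*√272421495122/8351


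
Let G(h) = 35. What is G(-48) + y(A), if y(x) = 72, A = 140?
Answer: 107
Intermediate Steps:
G(-48) + y(A) = 35 + 72 = 107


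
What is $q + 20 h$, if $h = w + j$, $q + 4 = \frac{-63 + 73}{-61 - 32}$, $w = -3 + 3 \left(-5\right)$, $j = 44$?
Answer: $\frac{47978}{93} \approx 515.89$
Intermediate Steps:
$w = -18$ ($w = -3 - 15 = -18$)
$q = - \frac{382}{93}$ ($q = -4 + \frac{-63 + 73}{-61 - 32} = -4 + \frac{10}{-93} = -4 + 10 \left(- \frac{1}{93}\right) = -4 - \frac{10}{93} = - \frac{382}{93} \approx -4.1075$)
$h = 26$ ($h = -18 + 44 = 26$)
$q + 20 h = - \frac{382}{93} + 20 \cdot 26 = - \frac{382}{93} + 520 = \frac{47978}{93}$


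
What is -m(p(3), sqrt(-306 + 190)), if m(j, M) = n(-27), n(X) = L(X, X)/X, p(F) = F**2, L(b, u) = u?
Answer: -1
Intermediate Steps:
n(X) = 1 (n(X) = X/X = 1)
m(j, M) = 1
-m(p(3), sqrt(-306 + 190)) = -1*1 = -1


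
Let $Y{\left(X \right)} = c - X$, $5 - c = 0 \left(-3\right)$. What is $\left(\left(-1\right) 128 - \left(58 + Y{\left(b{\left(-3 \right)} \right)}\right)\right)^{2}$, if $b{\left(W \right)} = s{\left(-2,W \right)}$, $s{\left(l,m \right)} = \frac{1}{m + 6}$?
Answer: $\frac{327184}{9} \approx 36354.0$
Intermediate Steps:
$s{\left(l,m \right)} = \frac{1}{6 + m}$
$c = 5$ ($c = 5 - 0 \left(-3\right) = 5 - 0 = 5 + 0 = 5$)
$b{\left(W \right)} = \frac{1}{6 + W}$
$Y{\left(X \right)} = 5 - X$
$\left(\left(-1\right) 128 - \left(58 + Y{\left(b{\left(-3 \right)} \right)}\right)\right)^{2} = \left(\left(-1\right) 128 - \left(63 - \frac{1}{6 - 3}\right)\right)^{2} = \left(-128 - \left(63 - \frac{1}{3}\right)\right)^{2} = \left(-128 - \frac{188}{3}\right)^{2} = \left(- \frac{572}{3}\right)^{2} = \frac{327184}{9}$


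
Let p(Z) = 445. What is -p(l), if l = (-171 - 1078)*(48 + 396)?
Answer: -445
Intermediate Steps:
l = -554556 (l = -1249*444 = -554556)
-p(l) = -1*445 = -445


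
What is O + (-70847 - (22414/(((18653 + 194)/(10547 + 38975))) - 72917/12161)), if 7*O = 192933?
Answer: -163926355956355/1604388569 ≈ -1.0217e+5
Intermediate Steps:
O = 192933/7 (O = (⅐)*192933 = 192933/7 ≈ 27562.)
O + (-70847 - (22414/(((18653 + 194)/(10547 + 38975))) - 72917/12161)) = 192933/7 + (-70847 - (22414/(((18653 + 194)/(10547 + 38975))) - 72917/12161)) = 192933/7 + (-70847 - (22414/((18847/49522)) - 72917*1/12161)) = 192933/7 + (-70847 - (22414/((18847*(1/49522))) - 72917/12161)) = 192933/7 + (-70847 - (22414/(18847/49522) - 72917/12161)) = 192933/7 + (-70847 - (22414*(49522/18847) - 72917/12161)) = 192933/7 + (-70847 - (1109986108/18847 - 72917/12161)) = 192933/7 + (-70847 - 1*13497166792689/229198367) = 192933/7 + (-70847 - 13497166792689/229198367) = 192933/7 - 29735183499538/229198367 = -163926355956355/1604388569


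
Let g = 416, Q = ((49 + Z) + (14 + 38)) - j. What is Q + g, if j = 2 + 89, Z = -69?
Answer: 357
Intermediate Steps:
j = 91
Q = -59 (Q = ((49 - 69) + (14 + 38)) - 1*91 = (-20 + 52) - 91 = 32 - 91 = -59)
Q + g = -59 + 416 = 357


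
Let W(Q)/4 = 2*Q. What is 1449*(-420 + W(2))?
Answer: -585396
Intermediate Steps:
W(Q) = 8*Q (W(Q) = 4*(2*Q) = 8*Q)
1449*(-420 + W(2)) = 1449*(-420 + 8*2) = 1449*(-420 + 16) = 1449*(-404) = -585396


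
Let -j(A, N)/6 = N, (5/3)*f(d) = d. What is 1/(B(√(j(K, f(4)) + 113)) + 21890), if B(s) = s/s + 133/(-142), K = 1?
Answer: 142/3108389 ≈ 4.5683e-5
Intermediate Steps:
f(d) = 3*d/5
j(A, N) = -6*N
B(s) = 9/142 (B(s) = 1 + 133*(-1/142) = 1 - 133/142 = 9/142)
1/(B(√(j(K, f(4)) + 113)) + 21890) = 1/(9/142 + 21890) = 1/(3108389/142) = 142/3108389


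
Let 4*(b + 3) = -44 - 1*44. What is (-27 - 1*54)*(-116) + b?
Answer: 9371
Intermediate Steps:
b = -25 (b = -3 + (-44 - 1*44)/4 = -3 + (-44 - 44)/4 = -3 + (1/4)*(-88) = -3 - 22 = -25)
(-27 - 1*54)*(-116) + b = (-27 - 1*54)*(-116) - 25 = (-27 - 54)*(-116) - 25 = -81*(-116) - 25 = 9396 - 25 = 9371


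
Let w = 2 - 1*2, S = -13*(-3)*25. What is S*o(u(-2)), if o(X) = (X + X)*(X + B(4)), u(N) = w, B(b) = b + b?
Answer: 0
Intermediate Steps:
S = 975 (S = 39*25 = 975)
B(b) = 2*b
w = 0 (w = 2 - 2 = 0)
u(N) = 0
o(X) = 2*X*(8 + X) (o(X) = (X + X)*(X + 2*4) = (2*X)*(X + 8) = (2*X)*(8 + X) = 2*X*(8 + X))
S*o(u(-2)) = 975*(2*0*(8 + 0)) = 975*(2*0*8) = 975*0 = 0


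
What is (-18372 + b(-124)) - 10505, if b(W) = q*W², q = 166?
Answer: 2523539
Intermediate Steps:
b(W) = 166*W²
(-18372 + b(-124)) - 10505 = (-18372 + 166*(-124)²) - 10505 = (-18372 + 166*15376) - 10505 = (-18372 + 2552416) - 10505 = 2534044 - 10505 = 2523539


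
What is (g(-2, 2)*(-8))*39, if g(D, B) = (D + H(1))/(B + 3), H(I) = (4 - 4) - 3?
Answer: 312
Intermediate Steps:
H(I) = -3 (H(I) = 0 - 3 = -3)
g(D, B) = (-3 + D)/(3 + B) (g(D, B) = (D - 3)/(B + 3) = (-3 + D)/(3 + B))
(g(-2, 2)*(-8))*39 = (((-3 - 2)/(3 + 2))*(-8))*39 = ((-5/5)*(-8))*39 = (((1/5)*(-5))*(-8))*39 = -1*(-8)*39 = 8*39 = 312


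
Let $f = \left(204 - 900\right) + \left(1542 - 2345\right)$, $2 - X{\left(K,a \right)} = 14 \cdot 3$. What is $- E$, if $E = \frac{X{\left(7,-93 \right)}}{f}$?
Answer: $- \frac{40}{1499} \approx -0.026684$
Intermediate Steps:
$X{\left(K,a \right)} = -40$ ($X{\left(K,a \right)} = 2 - 14 \cdot 3 = 2 - 42 = -40$)
$f = -1499$ ($f = \left(204 - 900\right) + \left(1542 - 2345\right) = -696 - 803 = -1499$)
$E = \frac{40}{1499}$ ($E = - \frac{40}{-1499} = \left(-40\right) \left(- \frac{1}{1499}\right) = \frac{40}{1499} \approx 0.026684$)
$- E = \left(-1\right) \frac{40}{1499} = - \frac{40}{1499}$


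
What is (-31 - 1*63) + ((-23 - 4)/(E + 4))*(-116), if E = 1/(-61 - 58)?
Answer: 328058/475 ≈ 690.65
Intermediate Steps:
E = -1/119 (E = 1/(-119) = -1/119 ≈ -0.0084034)
(-31 - 1*63) + ((-23 - 4)/(E + 4))*(-116) = (-31 - 1*63) + ((-23 - 4)/(-1/119 + 4))*(-116) = (-31 - 63) - 27/475/119*(-116) = -94 - 27*119/475*(-116) = -94 - 3213/475*(-116) = -94 + 372708/475 = 328058/475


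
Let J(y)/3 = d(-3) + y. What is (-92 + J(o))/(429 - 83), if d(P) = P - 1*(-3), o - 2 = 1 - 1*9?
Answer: -55/173 ≈ -0.31792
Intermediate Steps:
o = -6 (o = 2 + (1 - 1*9) = 2 + (1 - 9) = 2 - 8 = -6)
d(P) = 3 + P (d(P) = P + 3 = 3 + P)
J(y) = 3*y (J(y) = 3*((3 - 3) + y) = 3*(0 + y) = 3*y)
(-92 + J(o))/(429 - 83) = (-92 + 3*(-6))/(429 - 83) = (-92 - 18)/346 = -110*1/346 = -55/173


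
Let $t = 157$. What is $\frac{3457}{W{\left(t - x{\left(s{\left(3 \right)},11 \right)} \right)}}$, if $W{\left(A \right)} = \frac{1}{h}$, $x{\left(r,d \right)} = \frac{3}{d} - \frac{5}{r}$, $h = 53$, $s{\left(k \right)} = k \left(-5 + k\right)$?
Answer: $183221$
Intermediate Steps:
$x{\left(r,d \right)} = - \frac{5}{r} + \frac{3}{d}$
$W{\left(A \right)} = \frac{1}{53}$
$\frac{3457}{W{\left(t - x{\left(s{\left(3 \right)},11 \right)} \right)}} = 3457 \frac{1}{\frac{1}{53}} = 3457 \cdot 53 = 183221$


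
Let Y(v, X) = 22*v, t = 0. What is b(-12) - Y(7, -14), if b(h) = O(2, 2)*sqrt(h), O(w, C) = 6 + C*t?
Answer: -154 + 12*I*sqrt(3) ≈ -154.0 + 20.785*I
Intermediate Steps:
O(w, C) = 6 (O(w, C) = 6 + C*0 = 6 + 0 = 6)
b(h) = 6*sqrt(h)
b(-12) - Y(7, -14) = 6*sqrt(-12) - 22*7 = 6*(2*I*sqrt(3)) - 1*154 = 12*I*sqrt(3) - 154 = -154 + 12*I*sqrt(3)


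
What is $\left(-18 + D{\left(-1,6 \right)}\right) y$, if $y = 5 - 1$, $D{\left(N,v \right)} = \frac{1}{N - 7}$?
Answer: $- \frac{145}{2} \approx -72.5$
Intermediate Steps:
$D{\left(N,v \right)} = \frac{1}{-7 + N}$
$y = 4$
$\left(-18 + D{\left(-1,6 \right)}\right) y = \left(-18 + \frac{1}{-7 - 1}\right) 4 = \left(-18 + \frac{1}{-8}\right) 4 = \left(-18 - \frac{1}{8}\right) 4 = \left(- \frac{145}{8}\right) 4 = - \frac{145}{2}$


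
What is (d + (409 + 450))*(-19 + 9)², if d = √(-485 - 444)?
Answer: 85900 + 100*I*√929 ≈ 85900.0 + 3047.9*I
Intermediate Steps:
d = I*√929 (d = √(-929) = I*√929 ≈ 30.479*I)
(d + (409 + 450))*(-19 + 9)² = (I*√929 + (409 + 450))*(-19 + 9)² = (I*√929 + 859)*(-10)² = (859 + I*√929)*100 = 85900 + 100*I*√929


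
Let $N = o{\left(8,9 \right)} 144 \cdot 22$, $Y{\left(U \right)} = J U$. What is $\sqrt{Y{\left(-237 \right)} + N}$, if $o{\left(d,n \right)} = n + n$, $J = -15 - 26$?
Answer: $\sqrt{66741} \approx 258.34$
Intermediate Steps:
$J = -41$
$Y{\left(U \right)} = - 41 U$
$o{\left(d,n \right)} = 2 n$
$N = 57024$ ($N = 2 \cdot 9 \cdot 144 \cdot 22 = 18 \cdot 144 \cdot 22 = 2592 \cdot 22 = 57024$)
$\sqrt{Y{\left(-237 \right)} + N} = \sqrt{\left(-41\right) \left(-237\right) + 57024} = \sqrt{9717 + 57024} = \sqrt{66741}$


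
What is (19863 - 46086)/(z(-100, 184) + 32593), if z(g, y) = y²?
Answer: -26223/66449 ≈ -0.39463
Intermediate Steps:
(19863 - 46086)/(z(-100, 184) + 32593) = (19863 - 46086)/(184² + 32593) = -26223/(33856 + 32593) = -26223/66449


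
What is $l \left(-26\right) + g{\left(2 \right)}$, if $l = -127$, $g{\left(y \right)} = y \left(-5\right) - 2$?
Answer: $3290$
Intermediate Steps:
$g{\left(y \right)} = -2 - 5 y$ ($g{\left(y \right)} = - 5 y - 2 = -2 - 5 y$)
$l \left(-26\right) + g{\left(2 \right)} = \left(-127\right) \left(-26\right) - 12 = 3302 - 12 = 3290$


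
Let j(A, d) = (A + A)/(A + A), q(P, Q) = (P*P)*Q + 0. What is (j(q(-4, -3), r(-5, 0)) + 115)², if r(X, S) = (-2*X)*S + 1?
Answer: 13456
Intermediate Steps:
r(X, S) = 1 - 2*S*X (r(X, S) = -2*S*X + 1 = 1 - 2*S*X)
q(P, Q) = Q*P² (q(P, Q) = P²*Q + 0 = Q*P² + 0 = Q*P²)
j(A, d) = 1 (j(A, d) = (2*A)/((2*A)) = (2*A)*(1/(2*A)) = 1)
(j(q(-4, -3), r(-5, 0)) + 115)² = (1 + 115)² = 116² = 13456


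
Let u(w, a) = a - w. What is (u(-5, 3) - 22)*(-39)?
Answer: 546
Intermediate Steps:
(u(-5, 3) - 22)*(-39) = ((3 - 1*(-5)) - 22)*(-39) = ((3 + 5) - 22)*(-39) = (8 - 22)*(-39) = -14*(-39) = 546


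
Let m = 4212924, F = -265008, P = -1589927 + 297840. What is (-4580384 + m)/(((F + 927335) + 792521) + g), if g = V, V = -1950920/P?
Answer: -118697572255/469948034674 ≈ -0.25258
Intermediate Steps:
P = -1292087
V = 1950920/1292087 (V = -1950920/(-1292087) = -1950920*(-1/1292087) = 1950920/1292087 ≈ 1.5099)
g = 1950920/1292087 ≈ 1.5099
(-4580384 + m)/(((F + 927335) + 792521) + g) = (-4580384 + 4212924)/(((-265008 + 927335) + 792521) + 1950920/1292087) = -367460/((662327 + 792521) + 1950920/1292087) = -367460/(1454848 + 1950920/1292087) = -367460/1879792138696/1292087 = -367460*1292087/1879792138696 = -118697572255/469948034674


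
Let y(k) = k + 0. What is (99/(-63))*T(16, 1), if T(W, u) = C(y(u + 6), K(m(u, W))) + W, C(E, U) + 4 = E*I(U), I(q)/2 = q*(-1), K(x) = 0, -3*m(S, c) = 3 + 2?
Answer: -132/7 ≈ -18.857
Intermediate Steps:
m(S, c) = -5/3 (m(S, c) = -(3 + 2)/3 = -1/3*5 = -5/3)
y(k) = k
I(q) = -2*q (I(q) = 2*(q*(-1)) = 2*(-q) = -2*q)
C(E, U) = -4 - 2*E*U (C(E, U) = -4 + E*(-2*U) = -4 - 2*E*U)
T(W, u) = -4 + W (T(W, u) = (-4 - 2*(u + 6)*0) + W = (-4 - 2*(6 + u)*0) + W = (-4 + 0) + W = -4 + W)
(99/(-63))*T(16, 1) = (99/(-63))*(-4 + 16) = (99*(-1/63))*12 = -11/7*12 = -132/7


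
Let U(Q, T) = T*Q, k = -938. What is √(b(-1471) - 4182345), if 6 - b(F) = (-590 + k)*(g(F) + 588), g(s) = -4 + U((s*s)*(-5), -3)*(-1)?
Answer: I*√49598525707 ≈ 2.2271e+5*I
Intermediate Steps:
U(Q, T) = Q*T
g(s) = -4 - 15*s² (g(s) = -4 + (((s*s)*(-5))*(-3))*(-1) = -4 + ((s²*(-5))*(-3))*(-1) = -4 + (-5*s²*(-3))*(-1) = -4 + (15*s²)*(-1) = -4 - 15*s²)
b(F) = 892358 - 22920*F² (b(F) = 6 - (-590 - 938)*((-4 - 15*F²) + 588) = 6 - (-1528)*(584 - 15*F²) = 6 - (-892352 + 22920*F²) = 6 + (892352 - 22920*F²) = 892358 - 22920*F²)
√(b(-1471) - 4182345) = √((892358 - 22920*(-1471)²) - 4182345) = √((892358 - 22920*2163841) - 4182345) = √((892358 - 49595235720) - 4182345) = √(-49594343362 - 4182345) = √(-49598525707) = I*√49598525707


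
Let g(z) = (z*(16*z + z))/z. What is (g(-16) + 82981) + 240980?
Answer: 323689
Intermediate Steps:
g(z) = 17*z (g(z) = (z*(17*z))/z = (17*z**2)/z = 17*z)
(g(-16) + 82981) + 240980 = (17*(-16) + 82981) + 240980 = (-272 + 82981) + 240980 = 82709 + 240980 = 323689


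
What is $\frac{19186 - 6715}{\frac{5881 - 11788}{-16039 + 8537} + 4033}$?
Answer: $\frac{8505222}{2751043} \approx 3.0916$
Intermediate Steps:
$\frac{19186 - 6715}{\frac{5881 - 11788}{-16039 + 8537} + 4033} = \frac{12471}{- \frac{5907}{-7502} + 4033} = \frac{12471}{\left(-5907\right) \left(- \frac{1}{7502}\right) + 4033} = \frac{12471}{\frac{537}{682} + 4033} = \frac{12471}{\frac{2751043}{682}} = 12471 \cdot \frac{682}{2751043} = \frac{8505222}{2751043}$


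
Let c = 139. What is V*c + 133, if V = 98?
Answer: 13755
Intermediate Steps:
V*c + 133 = 98*139 + 133 = 13622 + 133 = 13755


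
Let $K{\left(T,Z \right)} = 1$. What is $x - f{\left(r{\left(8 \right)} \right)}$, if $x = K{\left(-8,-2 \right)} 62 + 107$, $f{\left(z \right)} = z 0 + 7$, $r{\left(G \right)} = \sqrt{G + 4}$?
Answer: $162$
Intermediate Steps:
$r{\left(G \right)} = \sqrt{4 + G}$
$f{\left(z \right)} = 7$ ($f{\left(z \right)} = 0 + 7 = 7$)
$x = 169$ ($x = 1 \cdot 62 + 107 = 62 + 107 = 169$)
$x - f{\left(r{\left(8 \right)} \right)} = 169 - 7 = 162$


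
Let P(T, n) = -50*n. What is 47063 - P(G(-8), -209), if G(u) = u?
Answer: 36613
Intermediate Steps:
47063 - P(G(-8), -209) = 47063 - (-50)*(-209) = 47063 - 1*10450 = 47063 - 10450 = 36613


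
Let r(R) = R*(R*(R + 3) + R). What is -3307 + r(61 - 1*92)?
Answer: -29254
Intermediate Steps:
r(R) = R*(R + R*(3 + R)) (r(R) = R*(R*(3 + R) + R) = R*(R + R*(3 + R)))
-3307 + r(61 - 1*92) = -3307 + (61 - 1*92)²*(4 + (61 - 1*92)) = -3307 + (61 - 92)²*(4 + (61 - 92)) = -3307 + (-31)²*(4 - 31) = -3307 + 961*(-27) = -3307 - 25947 = -29254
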